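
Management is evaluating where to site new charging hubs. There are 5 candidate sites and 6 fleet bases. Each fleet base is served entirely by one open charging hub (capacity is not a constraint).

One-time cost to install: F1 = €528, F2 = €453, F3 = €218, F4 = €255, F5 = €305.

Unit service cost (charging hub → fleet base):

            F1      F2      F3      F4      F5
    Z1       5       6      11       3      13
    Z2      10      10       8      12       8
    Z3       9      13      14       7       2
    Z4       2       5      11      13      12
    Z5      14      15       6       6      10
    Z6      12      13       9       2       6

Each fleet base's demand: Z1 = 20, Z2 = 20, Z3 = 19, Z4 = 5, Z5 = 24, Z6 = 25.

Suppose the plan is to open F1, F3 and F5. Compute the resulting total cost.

Each fleet base is assigned to its cheapest site among the open ones.
{F1, F3, F5}: Z1→F1 5·20=100, Z2→F3 8·20=160, Z3→F5 2·19=38, Z4→F1 2·5=10, Z5→F3 6·24=144, Z6→F5 6·25=150. Service 602; fixed 1051; total 1653.

Total cost: 1653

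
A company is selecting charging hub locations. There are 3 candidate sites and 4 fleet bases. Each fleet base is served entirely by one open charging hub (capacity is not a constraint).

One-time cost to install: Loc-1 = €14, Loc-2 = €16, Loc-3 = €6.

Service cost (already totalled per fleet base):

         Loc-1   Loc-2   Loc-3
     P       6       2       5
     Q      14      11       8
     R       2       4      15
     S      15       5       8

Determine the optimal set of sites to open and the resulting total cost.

Open Loc-2 only; minimum total cost 38.

For any fixed open set, each fleet base goes to its cheapest open site; total = fixed + service.
{Loc-2}: P→Loc-2 2, Q→Loc-2 11, R→Loc-2 4, S→Loc-2 5. Service 22; fixed 16; total 38.
{Loc-2, Loc-3}: service 19 + fixed 22 = 41
{Loc-3}: P→Loc-3 5, Q→Loc-3 8, R→Loc-3 15, S→Loc-3 8. Service 36; fixed 6; total 42.
{Loc-1, Loc-2, Loc-3}: P→Loc-2 2, Q→Loc-3 8, R→Loc-1 2, S→Loc-2 5. Service 17; fixed 36; total 53.
No other subset beats 38.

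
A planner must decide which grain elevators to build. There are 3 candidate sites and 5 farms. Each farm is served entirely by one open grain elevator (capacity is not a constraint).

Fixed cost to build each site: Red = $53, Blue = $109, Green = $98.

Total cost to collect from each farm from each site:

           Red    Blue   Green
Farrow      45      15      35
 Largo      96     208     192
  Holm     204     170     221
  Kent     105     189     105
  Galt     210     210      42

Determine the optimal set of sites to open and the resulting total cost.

Open Red and Green; minimum total cost 633.

For any fixed open set, each farm goes to its cheapest open site; total = fixed + service.
{Red, Green}: Farrow→Green 35, Largo→Red 96, Holm→Red 204, Kent→Red 105, Galt→Green 42. Service 482; fixed 151; total 633.
{Red, Blue, Green}: service 428 + fixed 260 = 688
{Green}: Farrow→Green 35, Largo→Green 192, Holm→Green 221, Kent→Green 105, Galt→Green 42. Service 595; fixed 98; total 693.
{Red}: Farrow→Red 45, Largo→Red 96, Holm→Red 204, Kent→Red 105, Galt→Red 210. Service 660; fixed 53; total 713.
No other subset beats 633.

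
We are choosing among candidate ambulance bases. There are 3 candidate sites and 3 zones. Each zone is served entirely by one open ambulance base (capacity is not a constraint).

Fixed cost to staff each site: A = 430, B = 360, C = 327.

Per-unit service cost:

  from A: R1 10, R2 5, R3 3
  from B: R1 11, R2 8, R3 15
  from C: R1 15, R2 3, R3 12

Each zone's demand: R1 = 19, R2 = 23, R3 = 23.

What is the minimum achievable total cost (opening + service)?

For any fixed open set, each zone goes to its cheapest open site; total = fixed + service.
{A}: R1→A 10·19=190, R2→A 5·23=115, R3→A 3·23=69. Service 374; fixed 430; total 804.
{C}: service 630 + fixed 327 = 957
{A, C}: service 328 + fixed 757 = 1085
{A, B, C}: service 328 + fixed 1117 = 1445
No other subset beats 804.

Minimum total cost: 804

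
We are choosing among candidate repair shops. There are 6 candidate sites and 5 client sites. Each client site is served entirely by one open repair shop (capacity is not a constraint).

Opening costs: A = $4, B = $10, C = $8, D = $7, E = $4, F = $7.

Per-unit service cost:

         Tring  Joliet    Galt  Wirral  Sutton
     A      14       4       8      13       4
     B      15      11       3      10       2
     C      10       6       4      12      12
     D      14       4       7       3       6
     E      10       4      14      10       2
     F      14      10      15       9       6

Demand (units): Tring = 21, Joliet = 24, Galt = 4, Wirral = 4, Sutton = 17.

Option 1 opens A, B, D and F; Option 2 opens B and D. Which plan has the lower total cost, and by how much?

Option 2 is cheaper by 11.

Option 1: {A, B, D, F}: Tring→A 14·21=294, Joliet→A 4·24=96, Galt→B 3·4=12, Wirral→D 3·4=12, Sutton→B 2·17=34. Service 448; fixed 28; total 476.
Option 2: {B, D}: Tring→D 14·21=294, Joliet→D 4·24=96, Galt→B 3·4=12, Wirral→D 3·4=12, Sutton→B 2·17=34. Service 448; fixed 17; total 465.
Difference: |476 − 465| = 11.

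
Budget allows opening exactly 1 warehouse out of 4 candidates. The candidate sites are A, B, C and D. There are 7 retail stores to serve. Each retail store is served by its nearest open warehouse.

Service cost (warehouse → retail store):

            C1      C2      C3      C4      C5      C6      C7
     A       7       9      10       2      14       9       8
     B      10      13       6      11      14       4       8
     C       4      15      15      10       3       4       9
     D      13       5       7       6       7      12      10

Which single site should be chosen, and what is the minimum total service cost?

With exactly 1 open, each retail store uses its cheapest among the chosen.
{A}: C1→A 7, C2→A 9, C3→A 10, C4→A 2, C5→A 14, C6→A 9, C7→A 8. Service cost 59.
{C}: service cost 60
{D}: service cost 60
Among all 4 size-1 choices, {A} is lowest.

Choose A only; total service cost 59.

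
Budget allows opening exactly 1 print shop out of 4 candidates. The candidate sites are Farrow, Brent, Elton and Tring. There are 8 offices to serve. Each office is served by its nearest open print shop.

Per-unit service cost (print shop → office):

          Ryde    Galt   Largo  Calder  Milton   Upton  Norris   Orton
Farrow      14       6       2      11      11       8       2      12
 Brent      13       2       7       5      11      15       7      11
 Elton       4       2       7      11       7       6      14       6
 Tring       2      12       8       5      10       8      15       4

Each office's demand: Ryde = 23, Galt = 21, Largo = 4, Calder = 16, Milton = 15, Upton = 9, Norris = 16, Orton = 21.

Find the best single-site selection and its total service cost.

With exactly 1 open, each office uses its cheapest among the chosen.
{Elton}: Ryde→Elton 4·23=92, Galt→Elton 2·21=42, Largo→Elton 7·4=28, Calder→Elton 11·16=176, Milton→Elton 7·15=105, Upton→Elton 6·9=54, Norris→Elton 14·16=224, Orton→Elton 6·21=126. Service cost 847.
{Tring}: service cost 956
{Brent}: service cost 1092
Among all 4 size-1 choices, {Elton} is lowest.

Choose Elton only; total service cost 847.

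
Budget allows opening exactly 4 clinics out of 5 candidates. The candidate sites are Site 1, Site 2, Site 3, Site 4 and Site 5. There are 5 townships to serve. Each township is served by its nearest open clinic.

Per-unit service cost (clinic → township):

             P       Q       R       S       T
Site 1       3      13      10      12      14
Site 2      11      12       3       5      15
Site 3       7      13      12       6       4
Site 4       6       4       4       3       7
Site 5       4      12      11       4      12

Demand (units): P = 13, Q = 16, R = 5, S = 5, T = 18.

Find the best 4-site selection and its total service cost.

Choose Site 1, Site 2, Site 3 and Site 4; total service cost 205.

With exactly 4 open, each township uses its cheapest among the chosen.
{Site 1, Site 2, Site 3, Site 4}: P→Site 1 3·13=39, Q→Site 4 4·16=64, R→Site 2 3·5=15, S→Site 4 3·5=15, T→Site 3 4·18=72. Service cost 205.
{Site 1, Site 3, Site 4, Site 5}: service cost 210
{Site 2, Site 3, Site 4, Site 5}: service cost 218
Among all 5 size-4 choices, {Site 1, Site 2, Site 3, Site 4} is lowest.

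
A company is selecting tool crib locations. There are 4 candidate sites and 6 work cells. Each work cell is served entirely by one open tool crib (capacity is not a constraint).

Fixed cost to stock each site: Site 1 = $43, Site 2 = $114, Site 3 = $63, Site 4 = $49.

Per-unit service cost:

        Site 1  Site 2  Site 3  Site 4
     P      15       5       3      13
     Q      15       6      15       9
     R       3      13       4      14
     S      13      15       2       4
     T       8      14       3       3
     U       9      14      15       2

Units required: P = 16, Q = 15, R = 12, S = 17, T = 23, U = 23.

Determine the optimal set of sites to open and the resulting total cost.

Open Site 3 and Site 4; minimum total cost 492.

For any fixed open set, each work cell goes to its cheapest open site; total = fixed + service.
{Site 3, Site 4}: P→Site 3 3·16=48, Q→Site 4 9·15=135, R→Site 3 4·12=48, S→Site 3 2·17=34, T→Site 3 3·23=69, U→Site 4 2·23=46. Service 380; fixed 112; total 492.
{Site 1, Site 3, Site 4}: P→Site 3 3·16=48, Q→Site 4 9·15=135, R→Site 1 3·12=36, S→Site 3 2·17=34, T→Site 3 3·23=69, U→Site 4 2·23=46. Service 368; fixed 155; total 523.
{Site 2, Site 3, Site 4}: P→Site 3 3·16=48, Q→Site 2 6·15=90, R→Site 3 4·12=48, S→Site 3 2·17=34, T→Site 3 3·23=69, U→Site 4 2·23=46. Service 335; fixed 226; total 561.
{Site 1, Site 2, Site 3, Site 4}: P→Site 3 3·16=48, Q→Site 2 6·15=90, R→Site 1 3·12=36, S→Site 3 2·17=34, T→Site 3 3·23=69, U→Site 4 2·23=46. Service 323; fixed 269; total 592.
No other subset beats 492.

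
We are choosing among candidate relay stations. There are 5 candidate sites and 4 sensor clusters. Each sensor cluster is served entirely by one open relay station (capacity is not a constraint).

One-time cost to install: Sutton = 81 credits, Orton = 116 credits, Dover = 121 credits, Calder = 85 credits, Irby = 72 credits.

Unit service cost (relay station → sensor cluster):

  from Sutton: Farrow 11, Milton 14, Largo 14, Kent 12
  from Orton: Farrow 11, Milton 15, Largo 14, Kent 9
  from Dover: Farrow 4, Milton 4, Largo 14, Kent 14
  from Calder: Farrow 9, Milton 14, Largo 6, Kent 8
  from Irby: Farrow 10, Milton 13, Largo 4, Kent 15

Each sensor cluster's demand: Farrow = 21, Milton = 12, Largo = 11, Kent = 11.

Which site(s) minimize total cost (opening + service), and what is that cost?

For any fixed open set, each sensor cluster goes to its cheapest open site; total = fixed + service.
{Dover, Calder}: Farrow→Dover 4·21=84, Milton→Dover 4·12=48, Largo→Calder 6·11=66, Kent→Calder 8·11=88. Service 286; fixed 206; total 492.
{Dover, Irby}: Farrow→Dover 4·21=84, Milton→Dover 4·12=48, Largo→Irby 4·11=44, Kent→Dover 14·11=154. Service 330; fixed 193; total 523.
{Dover, Calder, Irby}: service 264 + fixed 278 = 542
{Sutton, Orton, Dover, Calder, Irby}: service 264 + fixed 475 = 739
No other subset beats 492.

Open Dover and Calder; minimum total cost 492.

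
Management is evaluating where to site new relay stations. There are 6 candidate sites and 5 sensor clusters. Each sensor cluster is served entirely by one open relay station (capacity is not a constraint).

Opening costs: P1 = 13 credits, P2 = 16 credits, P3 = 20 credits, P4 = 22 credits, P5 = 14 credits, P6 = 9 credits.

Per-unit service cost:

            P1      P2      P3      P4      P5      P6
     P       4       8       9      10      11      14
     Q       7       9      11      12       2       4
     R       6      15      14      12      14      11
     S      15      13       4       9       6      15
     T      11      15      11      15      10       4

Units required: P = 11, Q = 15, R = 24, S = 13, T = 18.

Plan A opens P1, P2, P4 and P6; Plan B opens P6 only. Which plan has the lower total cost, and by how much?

Plan A: {P1, P2, P4, P6}: P→P1 4·11=44, Q→P6 4·15=60, R→P1 6·24=144, S→P4 9·13=117, T→P6 4·18=72. Service 437; fixed 60; total 497.
Plan B: {P6}: P→P6 14·11=154, Q→P6 4·15=60, R→P6 11·24=264, S→P6 15·13=195, T→P6 4·18=72. Service 745; fixed 9; total 754.
Difference: |497 − 754| = 257.

Plan A is cheaper by 257.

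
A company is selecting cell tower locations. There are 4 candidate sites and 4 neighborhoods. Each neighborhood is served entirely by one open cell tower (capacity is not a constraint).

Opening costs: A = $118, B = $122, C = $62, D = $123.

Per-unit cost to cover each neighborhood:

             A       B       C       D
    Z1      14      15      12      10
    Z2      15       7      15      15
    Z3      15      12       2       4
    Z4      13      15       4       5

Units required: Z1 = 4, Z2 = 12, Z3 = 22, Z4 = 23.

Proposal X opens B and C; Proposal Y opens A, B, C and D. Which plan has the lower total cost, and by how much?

Proposal X: {B, C}: Z1→C 12·4=48, Z2→B 7·12=84, Z3→C 2·22=44, Z4→C 4·23=92. Service 268; fixed 184; total 452.
Proposal Y: {A, B, C, D}: Z1→D 10·4=40, Z2→B 7·12=84, Z3→C 2·22=44, Z4→C 4·23=92. Service 260; fixed 425; total 685.
Difference: |452 − 685| = 233.

Proposal X is cheaper by 233.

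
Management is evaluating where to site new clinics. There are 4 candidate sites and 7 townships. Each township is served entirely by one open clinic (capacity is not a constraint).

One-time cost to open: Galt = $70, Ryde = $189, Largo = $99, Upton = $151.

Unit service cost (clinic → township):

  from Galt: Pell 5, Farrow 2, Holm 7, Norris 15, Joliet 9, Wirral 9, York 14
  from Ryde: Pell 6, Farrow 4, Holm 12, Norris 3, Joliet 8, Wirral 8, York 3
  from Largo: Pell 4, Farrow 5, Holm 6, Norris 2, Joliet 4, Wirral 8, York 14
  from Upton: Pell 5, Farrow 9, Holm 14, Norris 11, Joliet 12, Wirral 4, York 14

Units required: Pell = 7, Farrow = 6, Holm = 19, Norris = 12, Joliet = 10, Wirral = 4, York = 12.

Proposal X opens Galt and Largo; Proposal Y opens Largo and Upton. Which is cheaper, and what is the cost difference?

Proposal X is cheaper by 83.

Proposal X: {Galt, Largo}: Pell→Largo 4·7=28, Farrow→Galt 2·6=12, Holm→Largo 6·19=114, Norris→Largo 2·12=24, Joliet→Largo 4·10=40, Wirral→Largo 8·4=32, York→Galt 14·12=168. Service 418; fixed 169; total 587.
Proposal Y: {Largo, Upton}: Pell→Largo 4·7=28, Farrow→Largo 5·6=30, Holm→Largo 6·19=114, Norris→Largo 2·12=24, Joliet→Largo 4·10=40, Wirral→Upton 4·4=16, York→Largo 14·12=168. Service 420; fixed 250; total 670.
Difference: |587 − 670| = 83.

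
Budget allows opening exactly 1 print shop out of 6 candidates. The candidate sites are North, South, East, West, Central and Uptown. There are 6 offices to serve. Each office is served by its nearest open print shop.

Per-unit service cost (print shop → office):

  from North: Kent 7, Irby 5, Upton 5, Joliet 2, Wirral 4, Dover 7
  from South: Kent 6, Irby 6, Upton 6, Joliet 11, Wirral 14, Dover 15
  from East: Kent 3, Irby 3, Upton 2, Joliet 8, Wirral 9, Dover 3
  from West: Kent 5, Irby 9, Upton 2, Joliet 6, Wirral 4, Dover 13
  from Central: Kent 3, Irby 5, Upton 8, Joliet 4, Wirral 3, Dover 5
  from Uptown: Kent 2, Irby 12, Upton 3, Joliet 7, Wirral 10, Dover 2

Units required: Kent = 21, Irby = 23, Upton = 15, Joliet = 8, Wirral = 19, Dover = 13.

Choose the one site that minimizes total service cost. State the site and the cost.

Choose East only; total service cost 436.

With exactly 1 open, each office uses its cheapest among the chosen.
{East}: Kent→East 3·21=63, Irby→East 3·23=69, Upton→East 2·15=30, Joliet→East 8·8=64, Wirral→East 9·19=171, Dover→East 3·13=39. Service cost 436.
{Central}: service cost 452
{North}: service cost 520
Among all 6 size-1 choices, {East} is lowest.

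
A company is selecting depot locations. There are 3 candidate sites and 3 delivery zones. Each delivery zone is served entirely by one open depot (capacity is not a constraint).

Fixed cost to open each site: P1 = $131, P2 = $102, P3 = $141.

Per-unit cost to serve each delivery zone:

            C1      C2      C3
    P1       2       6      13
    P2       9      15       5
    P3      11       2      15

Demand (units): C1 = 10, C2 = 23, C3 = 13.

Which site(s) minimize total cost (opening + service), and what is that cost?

For any fixed open set, each delivery zone goes to its cheapest open site; total = fixed + service.
{P2, P3}: C1→P2 9·10=90, C2→P3 2·23=46, C3→P2 5·13=65. Service 201; fixed 243; total 444.
{P1, P2}: service 223 + fixed 233 = 456
{P1}: C1→P1 2·10=20, C2→P1 6·23=138, C3→P1 13·13=169. Service 327; fixed 131; total 458.
{P1, P2, P3}: service 131 + fixed 374 = 505
(All 7 nonempty subsets were checked; P2 and P3 is lowest.)

Open P2 and P3; minimum total cost 444.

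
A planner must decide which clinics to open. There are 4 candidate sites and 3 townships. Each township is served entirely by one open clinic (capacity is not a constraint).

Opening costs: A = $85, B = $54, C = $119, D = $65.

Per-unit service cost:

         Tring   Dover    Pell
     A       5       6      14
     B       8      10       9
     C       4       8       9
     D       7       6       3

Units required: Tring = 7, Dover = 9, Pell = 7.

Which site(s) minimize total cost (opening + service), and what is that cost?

Open D only; minimum total cost 189.

For any fixed open set, each township goes to its cheapest open site; total = fixed + service.
{D}: Tring→D 7·7=49, Dover→D 6·9=54, Pell→D 3·7=21. Service 124; fixed 65; total 189.
{B, D}: service 124 + fixed 119 = 243
{A, D}: service 110 + fixed 150 = 260
{A, B, C, D}: service 103 + fixed 323 = 426
No other subset beats 189.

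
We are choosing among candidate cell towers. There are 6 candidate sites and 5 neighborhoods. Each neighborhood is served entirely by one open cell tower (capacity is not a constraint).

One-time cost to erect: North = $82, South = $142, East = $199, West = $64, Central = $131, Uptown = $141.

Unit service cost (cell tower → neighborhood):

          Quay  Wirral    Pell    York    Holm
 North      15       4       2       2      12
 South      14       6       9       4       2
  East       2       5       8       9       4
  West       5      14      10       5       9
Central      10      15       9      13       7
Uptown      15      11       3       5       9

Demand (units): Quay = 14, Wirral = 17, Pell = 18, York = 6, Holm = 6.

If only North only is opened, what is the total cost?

Each neighborhood is assigned to its cheapest site among the open ones.
{North}: Quay→North 15·14=210, Wirral→North 4·17=68, Pell→North 2·18=36, York→North 2·6=12, Holm→North 12·6=72. Service 398; fixed 82; total 480.

Total cost: 480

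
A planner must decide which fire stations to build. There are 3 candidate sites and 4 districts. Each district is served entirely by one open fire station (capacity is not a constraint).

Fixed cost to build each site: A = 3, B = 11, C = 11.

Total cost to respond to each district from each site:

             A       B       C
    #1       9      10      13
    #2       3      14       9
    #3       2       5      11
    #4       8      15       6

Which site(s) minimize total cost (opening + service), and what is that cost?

Open A only; minimum total cost 25.

For any fixed open set, each district goes to its cheapest open site; total = fixed + service.
{A}: #1→A 9, #2→A 3, #3→A 2, #4→A 8. Service 22; fixed 3; total 25.
{A, C}: service 20 + fixed 14 = 34
{A, B}: service 22 + fixed 14 = 36
{A, B, C}: service 20 + fixed 25 = 45
No other subset beats 25.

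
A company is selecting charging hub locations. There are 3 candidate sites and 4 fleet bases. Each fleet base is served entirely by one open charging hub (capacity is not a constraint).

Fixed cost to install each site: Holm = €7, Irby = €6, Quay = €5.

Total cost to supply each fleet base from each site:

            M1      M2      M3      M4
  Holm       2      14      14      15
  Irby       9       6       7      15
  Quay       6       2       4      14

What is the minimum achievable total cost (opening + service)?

Minimum total cost: 31

For any fixed open set, each fleet base goes to its cheapest open site; total = fixed + service.
{Quay}: M1→Quay 6, M2→Quay 2, M3→Quay 4, M4→Quay 14. Service 26; fixed 5; total 31.
{Holm, Quay}: service 22 + fixed 12 = 34
{Irby, Quay}: M1→Quay 6, M2→Quay 2, M3→Quay 4, M4→Quay 14. Service 26; fixed 11; total 37.
{Holm, Irby, Quay}: M1→Holm 2, M2→Quay 2, M3→Quay 4, M4→Quay 14. Service 22; fixed 18; total 40.
No other subset beats 31.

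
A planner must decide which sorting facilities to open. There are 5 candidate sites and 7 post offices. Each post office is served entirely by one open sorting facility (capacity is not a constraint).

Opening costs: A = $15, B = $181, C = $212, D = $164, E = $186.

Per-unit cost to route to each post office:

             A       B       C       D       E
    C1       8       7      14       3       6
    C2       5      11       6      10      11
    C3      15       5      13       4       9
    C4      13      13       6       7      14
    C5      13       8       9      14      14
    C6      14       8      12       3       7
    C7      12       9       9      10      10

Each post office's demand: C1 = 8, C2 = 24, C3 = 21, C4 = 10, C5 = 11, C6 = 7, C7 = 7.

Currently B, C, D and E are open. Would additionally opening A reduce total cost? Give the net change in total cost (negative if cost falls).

Yes — net change −9 (cost falls by 9).

Current service cost with {B, C, D, E}: 484.
Adding A: each post office re-picks its cheapest; new service cost 460, saving 24.
Extra fixed cost: 15. Net change = 15 − 24 = -9.
(Totals: 1227 → 1218.)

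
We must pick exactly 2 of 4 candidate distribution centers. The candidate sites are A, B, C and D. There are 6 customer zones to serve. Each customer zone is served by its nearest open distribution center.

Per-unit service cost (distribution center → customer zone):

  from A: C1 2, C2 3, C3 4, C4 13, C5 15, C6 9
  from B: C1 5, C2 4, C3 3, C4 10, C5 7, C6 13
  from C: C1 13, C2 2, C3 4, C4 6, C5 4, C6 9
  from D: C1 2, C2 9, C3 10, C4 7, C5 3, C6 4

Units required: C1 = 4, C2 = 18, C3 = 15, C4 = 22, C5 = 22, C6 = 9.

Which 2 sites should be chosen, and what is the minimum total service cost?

With exactly 2 open, each customer zone uses its cheapest among the chosen.
{C, D}: C1→D 2·4=8, C2→C 2·18=36, C3→C 4·15=60, C4→C 6·22=132, C5→D 3·22=66, C6→D 4·9=36. Service cost 338.
{A, D}: service cost 378
{B, D}: service cost 381
Among all 6 size-2 choices, {C, D} is lowest.

Choose C and D; total service cost 338.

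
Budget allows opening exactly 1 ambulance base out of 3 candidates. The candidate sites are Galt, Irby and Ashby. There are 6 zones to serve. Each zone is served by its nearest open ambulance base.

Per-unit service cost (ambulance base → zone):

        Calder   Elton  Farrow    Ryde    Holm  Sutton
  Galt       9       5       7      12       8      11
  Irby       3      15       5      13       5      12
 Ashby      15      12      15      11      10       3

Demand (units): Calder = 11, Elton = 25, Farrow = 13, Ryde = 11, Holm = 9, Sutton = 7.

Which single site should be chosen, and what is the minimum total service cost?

With exactly 1 open, each zone uses its cheapest among the chosen.
{Galt}: Calder→Galt 9·11=99, Elton→Galt 5·25=125, Farrow→Galt 7·13=91, Ryde→Galt 12·11=132, Holm→Galt 8·9=72, Sutton→Galt 11·7=77. Service cost 596.
{Irby}: service cost 745
{Ashby}: service cost 892
Among all 3 size-1 choices, {Galt} is lowest.

Choose Galt only; total service cost 596.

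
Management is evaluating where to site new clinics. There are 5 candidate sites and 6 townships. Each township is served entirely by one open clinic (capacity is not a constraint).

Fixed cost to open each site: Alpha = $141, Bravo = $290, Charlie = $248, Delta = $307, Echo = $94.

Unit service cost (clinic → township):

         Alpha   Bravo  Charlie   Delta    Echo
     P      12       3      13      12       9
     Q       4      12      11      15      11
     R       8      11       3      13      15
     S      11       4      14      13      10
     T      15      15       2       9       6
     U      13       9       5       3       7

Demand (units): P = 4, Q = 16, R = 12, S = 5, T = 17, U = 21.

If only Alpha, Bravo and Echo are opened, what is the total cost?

Total cost: 966

Each township is assigned to its cheapest site among the open ones.
{Alpha, Bravo, Echo}: P→Bravo 3·4=12, Q→Alpha 4·16=64, R→Alpha 8·12=96, S→Bravo 4·5=20, T→Echo 6·17=102, U→Echo 7·21=147. Service 441; fixed 525; total 966.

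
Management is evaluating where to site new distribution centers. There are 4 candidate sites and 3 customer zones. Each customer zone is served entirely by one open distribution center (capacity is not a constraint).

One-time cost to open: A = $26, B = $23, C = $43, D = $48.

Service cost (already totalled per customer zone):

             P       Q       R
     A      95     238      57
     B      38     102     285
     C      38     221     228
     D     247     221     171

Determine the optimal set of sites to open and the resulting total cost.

Open A and B; minimum total cost 246.

For any fixed open set, each customer zone goes to its cheapest open site; total = fixed + service.
{A, B}: P→B 38, Q→B 102, R→A 57. Service 197; fixed 49; total 246.
{A, B, C}: P→B 38, Q→B 102, R→A 57. Service 197; fixed 92; total 289.
{A, B, D}: service 197 + fixed 97 = 294
{A, B, C, D}: P→B 38, Q→B 102, R→A 57. Service 197; fixed 140; total 337.
(All 15 nonempty subsets were checked; A and B is lowest.)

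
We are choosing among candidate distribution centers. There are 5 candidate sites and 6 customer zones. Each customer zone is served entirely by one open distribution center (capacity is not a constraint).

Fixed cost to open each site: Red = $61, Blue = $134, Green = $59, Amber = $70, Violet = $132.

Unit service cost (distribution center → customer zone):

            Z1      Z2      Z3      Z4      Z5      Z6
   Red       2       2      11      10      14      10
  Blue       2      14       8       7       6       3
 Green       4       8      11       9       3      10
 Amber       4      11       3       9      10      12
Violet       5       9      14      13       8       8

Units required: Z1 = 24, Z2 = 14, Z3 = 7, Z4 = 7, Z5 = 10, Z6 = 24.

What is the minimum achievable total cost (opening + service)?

Minimum total cost: 508

For any fixed open set, each customer zone goes to its cheapest open site; total = fixed + service.
{Red, Blue}: Z1→Red 2·24=48, Z2→Red 2·14=28, Z3→Blue 8·7=56, Z4→Blue 7·7=49, Z5→Blue 6·10=60, Z6→Blue 3·24=72. Service 313; fixed 195; total 508.
{Red, Blue, Green}: service 283 + fixed 254 = 537
{Red, Blue, Amber}: service 278 + fixed 265 = 543
{Red, Blue, Green, Amber, Violet}: service 248 + fixed 456 = 704
No other subset beats 508.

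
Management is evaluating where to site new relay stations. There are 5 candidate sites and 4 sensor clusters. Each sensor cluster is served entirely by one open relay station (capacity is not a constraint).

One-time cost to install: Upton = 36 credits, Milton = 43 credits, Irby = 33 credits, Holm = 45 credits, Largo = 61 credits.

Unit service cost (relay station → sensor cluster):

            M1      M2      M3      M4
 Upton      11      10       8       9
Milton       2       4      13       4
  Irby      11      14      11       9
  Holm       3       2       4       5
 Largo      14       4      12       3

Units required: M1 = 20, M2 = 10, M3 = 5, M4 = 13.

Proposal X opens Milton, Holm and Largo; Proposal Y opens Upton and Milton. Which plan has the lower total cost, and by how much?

Proposal X: {Milton, Holm, Largo}: M1→Milton 2·20=40, M2→Holm 2·10=20, M3→Holm 4·5=20, M4→Largo 3·13=39. Service 119; fixed 149; total 268.
Proposal Y: {Upton, Milton}: M1→Milton 2·20=40, M2→Milton 4·10=40, M3→Upton 8·5=40, M4→Milton 4·13=52. Service 172; fixed 79; total 251.
Difference: |268 − 251| = 17.

Proposal Y is cheaper by 17.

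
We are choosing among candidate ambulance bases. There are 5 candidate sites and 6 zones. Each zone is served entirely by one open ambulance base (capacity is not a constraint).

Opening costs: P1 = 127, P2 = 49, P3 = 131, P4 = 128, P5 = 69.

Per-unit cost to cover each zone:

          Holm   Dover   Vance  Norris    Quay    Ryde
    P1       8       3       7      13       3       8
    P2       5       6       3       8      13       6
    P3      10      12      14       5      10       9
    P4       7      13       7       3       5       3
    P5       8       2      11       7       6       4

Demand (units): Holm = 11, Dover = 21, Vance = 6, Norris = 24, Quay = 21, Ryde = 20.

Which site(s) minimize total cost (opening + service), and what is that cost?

For any fixed open set, each zone goes to its cheapest open site; total = fixed + service.
{P4, P5}: Holm→P4 7·11=77, Dover→P5 2·21=42, Vance→P4 7·6=42, Norris→P4 3·24=72, Quay→P4 5·21=105, Ryde→P4 3·20=60. Service 398; fixed 197; total 595.
{P2, P4, P5}: service 352 + fixed 246 = 598
{P2, P5}: service 489 + fixed 118 = 607
{P1, P2, P3, P4, P5}: service 310 + fixed 504 = 814
No other subset beats 595.

Open P4 and P5; minimum total cost 595.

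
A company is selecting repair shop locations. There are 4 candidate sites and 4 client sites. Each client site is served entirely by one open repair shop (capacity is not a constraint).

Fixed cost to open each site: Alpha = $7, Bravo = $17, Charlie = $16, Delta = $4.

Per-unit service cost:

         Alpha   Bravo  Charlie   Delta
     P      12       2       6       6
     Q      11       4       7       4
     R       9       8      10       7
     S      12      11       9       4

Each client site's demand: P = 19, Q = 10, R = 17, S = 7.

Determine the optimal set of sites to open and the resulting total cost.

For any fixed open set, each client site goes to its cheapest open site; total = fixed + service.
{Bravo, Delta}: P→Bravo 2·19=38, Q→Bravo 4·10=40, R→Delta 7·17=119, S→Delta 4·7=28. Service 225; fixed 21; total 246.
{Alpha, Bravo, Delta}: P→Bravo 2·19=38, Q→Bravo 4·10=40, R→Delta 7·17=119, S→Delta 4·7=28. Service 225; fixed 28; total 253.
{Bravo, Charlie, Delta}: service 225 + fixed 37 = 262
{Alpha, Bravo, Charlie, Delta}: service 225 + fixed 44 = 269
No other subset beats 246.

Open Bravo and Delta; minimum total cost 246.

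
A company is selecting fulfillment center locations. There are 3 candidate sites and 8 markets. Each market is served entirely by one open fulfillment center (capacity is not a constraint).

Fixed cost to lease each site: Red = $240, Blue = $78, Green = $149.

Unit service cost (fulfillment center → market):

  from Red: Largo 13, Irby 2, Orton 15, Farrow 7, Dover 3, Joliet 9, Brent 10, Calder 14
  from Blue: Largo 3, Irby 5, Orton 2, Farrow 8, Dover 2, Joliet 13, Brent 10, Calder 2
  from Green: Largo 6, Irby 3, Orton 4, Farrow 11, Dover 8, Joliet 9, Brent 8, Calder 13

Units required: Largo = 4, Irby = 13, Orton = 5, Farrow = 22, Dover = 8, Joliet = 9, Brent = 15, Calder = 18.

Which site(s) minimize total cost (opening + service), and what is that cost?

Open Blue only; minimum total cost 660.

For any fixed open set, each market goes to its cheapest open site; total = fixed + service.
{Blue}: Largo→Blue 3·4=12, Irby→Blue 5·13=65, Orton→Blue 2·5=10, Farrow→Blue 8·22=176, Dover→Blue 2·8=16, Joliet→Blue 13·9=117, Brent→Blue 10·15=150, Calder→Blue 2·18=36. Service 582; fixed 78; total 660.
{Blue, Green}: Largo→Blue 3·4=12, Irby→Green 3·13=39, Orton→Blue 2·5=10, Farrow→Blue 8·22=176, Dover→Blue 2·8=16, Joliet→Green 9·9=81, Brent→Green 8·15=120, Calder→Blue 2·18=36. Service 490; fixed 227; total 717.
{Red, Blue}: Largo→Blue 3·4=12, Irby→Red 2·13=26, Orton→Blue 2·5=10, Farrow→Red 7·22=154, Dover→Blue 2·8=16, Joliet→Red 9·9=81, Brent→Red 10·15=150, Calder→Blue 2·18=36. Service 485; fixed 318; total 803.
{Red, Blue, Green}: Largo→Blue 3·4=12, Irby→Red 2·13=26, Orton→Blue 2·5=10, Farrow→Red 7·22=154, Dover→Blue 2·8=16, Joliet→Red 9·9=81, Brent→Green 8·15=120, Calder→Blue 2·18=36. Service 455; fixed 467; total 922.
No other subset beats 660.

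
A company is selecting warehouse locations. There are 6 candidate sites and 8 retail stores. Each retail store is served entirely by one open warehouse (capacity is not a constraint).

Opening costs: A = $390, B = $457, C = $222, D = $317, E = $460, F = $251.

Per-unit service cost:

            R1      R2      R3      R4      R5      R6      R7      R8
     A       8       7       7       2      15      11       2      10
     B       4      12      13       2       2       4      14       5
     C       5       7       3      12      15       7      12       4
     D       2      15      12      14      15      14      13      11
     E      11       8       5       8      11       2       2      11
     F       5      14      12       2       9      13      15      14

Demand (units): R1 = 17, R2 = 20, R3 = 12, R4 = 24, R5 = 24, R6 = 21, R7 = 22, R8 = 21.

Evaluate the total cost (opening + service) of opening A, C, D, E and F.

Each retail store is assigned to its cheapest site among the open ones.
{A, C, D, E, F}: R1→D 2·17=34, R2→A 7·20=140, R3→C 3·12=36, R4→A 2·24=48, R5→F 9·24=216, R6→E 2·21=42, R7→A 2·22=44, R8→C 4·21=84. Service 644; fixed 1640; total 2284.

Total cost: 2284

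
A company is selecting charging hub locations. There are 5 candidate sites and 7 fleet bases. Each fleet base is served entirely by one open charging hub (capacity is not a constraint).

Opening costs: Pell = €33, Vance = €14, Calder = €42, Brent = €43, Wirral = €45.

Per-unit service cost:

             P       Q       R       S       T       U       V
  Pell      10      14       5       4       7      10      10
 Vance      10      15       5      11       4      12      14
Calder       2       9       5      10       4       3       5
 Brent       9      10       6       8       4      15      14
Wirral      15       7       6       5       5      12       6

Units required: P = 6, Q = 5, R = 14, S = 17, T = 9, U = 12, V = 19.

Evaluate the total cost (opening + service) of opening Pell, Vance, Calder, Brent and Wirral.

Each fleet base is assigned to its cheapest site among the open ones.
{Pell, Vance, Calder, Brent, Wirral}: P→Calder 2·6=12, Q→Wirral 7·5=35, R→Pell 5·14=70, S→Pell 4·17=68, T→Vance 4·9=36, U→Calder 3·12=36, V→Calder 5·19=95. Service 352; fixed 177; total 529.

Total cost: 529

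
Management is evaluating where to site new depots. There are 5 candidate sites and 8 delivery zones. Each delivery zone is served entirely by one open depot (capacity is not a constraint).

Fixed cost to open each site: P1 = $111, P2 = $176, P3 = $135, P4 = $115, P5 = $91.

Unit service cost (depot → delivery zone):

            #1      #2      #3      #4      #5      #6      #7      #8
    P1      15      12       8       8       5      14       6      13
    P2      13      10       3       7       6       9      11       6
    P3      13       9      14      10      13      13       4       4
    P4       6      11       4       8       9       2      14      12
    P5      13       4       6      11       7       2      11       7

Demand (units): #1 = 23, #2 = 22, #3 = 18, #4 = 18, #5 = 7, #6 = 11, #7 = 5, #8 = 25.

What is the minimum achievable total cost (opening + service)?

Minimum total cost: 949

For any fixed open set, each delivery zone goes to its cheapest open site; total = fixed + service.
{P4, P5}: #1→P4 6·23=138, #2→P5 4·22=88, #3→P4 4·18=72, #4→P4 8·18=144, #5→P5 7·7=49, #6→P4 2·11=22, #7→P5 11·5=55, #8→P5 7·25=175. Service 743; fixed 206; total 949.
{P3, P4, P5}: service 633 + fixed 341 = 974
{P3, P4}: service 757 + fixed 250 = 1007
{P1, P2, P3, P4, P5}: #1→P4 6·23=138, #2→P5 4·22=88, #3→P2 3·18=54, #4→P2 7·18=126, #5→P1 5·7=35, #6→P4 2·11=22, #7→P3 4·5=20, #8→P3 4·25=100. Service 583; fixed 628; total 1211.
No other subset beats 949.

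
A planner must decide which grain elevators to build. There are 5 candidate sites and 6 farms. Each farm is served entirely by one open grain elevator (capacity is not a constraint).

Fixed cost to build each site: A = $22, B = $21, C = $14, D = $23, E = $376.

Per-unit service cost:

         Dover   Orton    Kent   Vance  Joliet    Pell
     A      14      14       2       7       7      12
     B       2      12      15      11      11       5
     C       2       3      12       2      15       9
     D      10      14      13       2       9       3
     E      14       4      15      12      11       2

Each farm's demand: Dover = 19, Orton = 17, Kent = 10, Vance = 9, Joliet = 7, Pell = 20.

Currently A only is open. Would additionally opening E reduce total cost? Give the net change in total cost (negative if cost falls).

No — net change +6 (cost rises by 6).

Current service cost with {A}: 876.
Adding E: each farm re-picks its cheapest; new service cost 506, saving 370.
Extra fixed cost: 376. Net change = 376 − 370 = 6.
(Totals: 898 → 904.)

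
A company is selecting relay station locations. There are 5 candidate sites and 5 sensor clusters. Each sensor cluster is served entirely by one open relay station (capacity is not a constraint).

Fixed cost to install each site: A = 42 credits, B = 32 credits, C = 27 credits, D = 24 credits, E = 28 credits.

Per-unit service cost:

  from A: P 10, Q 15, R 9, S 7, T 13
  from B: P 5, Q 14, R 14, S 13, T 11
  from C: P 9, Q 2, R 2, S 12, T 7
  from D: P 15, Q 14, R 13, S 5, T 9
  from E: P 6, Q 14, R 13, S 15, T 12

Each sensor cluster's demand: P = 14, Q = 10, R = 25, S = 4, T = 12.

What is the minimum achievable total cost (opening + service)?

Minimum total cost: 327

For any fixed open set, each sensor cluster goes to its cheapest open site; total = fixed + service.
{B, C, D}: P→B 5·14=70, Q→C 2·10=20, R→C 2·25=50, S→D 5·4=20, T→C 7·12=84. Service 244; fixed 83; total 327.
{B, C}: P→B 5·14=70, Q→C 2·10=20, R→C 2·25=50, S→C 12·4=48, T→C 7·12=84. Service 272; fixed 59; total 331.
{C, D, E}: service 258 + fixed 79 = 337
{A, B, C, D, E}: service 244 + fixed 153 = 397
No other subset beats 327.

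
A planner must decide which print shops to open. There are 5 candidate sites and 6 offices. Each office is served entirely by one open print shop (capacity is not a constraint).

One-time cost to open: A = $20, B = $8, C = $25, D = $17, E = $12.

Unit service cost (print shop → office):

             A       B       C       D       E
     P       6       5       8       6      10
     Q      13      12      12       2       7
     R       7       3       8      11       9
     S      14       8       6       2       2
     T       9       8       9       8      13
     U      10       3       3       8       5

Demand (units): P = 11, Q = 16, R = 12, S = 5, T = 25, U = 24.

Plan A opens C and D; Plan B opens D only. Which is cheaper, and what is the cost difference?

Plan A: {C, D}: P→D 6·11=66, Q→D 2·16=32, R→C 8·12=96, S→D 2·5=10, T→D 8·25=200, U→C 3·24=72. Service 476; fixed 42; total 518.
Plan B: {D}: P→D 6·11=66, Q→D 2·16=32, R→D 11·12=132, S→D 2·5=10, T→D 8·25=200, U→D 8·24=192. Service 632; fixed 17; total 649.
Difference: |518 − 649| = 131.

Plan A is cheaper by 131.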